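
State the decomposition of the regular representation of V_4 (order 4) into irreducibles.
Each irreducible V_i of dimension d_i appears with multiplicity d_i, i.e. rho_reg = (direct sum over all irreducibles V_i) d_i V_i. The irreducible dimensions for V_4 are 1, 1, 1, 1: 4 irreducibles of dimension 1, each with multiplicity 1. Total dimension 4*1*1 = 4 = |G|.

Working: General theorem: in the regular representation of a finite group G, each irreducible appears with multiplicity equal to its dimension. Check: dim(rho_reg) = sum d_i^2 = 1 + 1 + 1 + 1 = 4 = |G|.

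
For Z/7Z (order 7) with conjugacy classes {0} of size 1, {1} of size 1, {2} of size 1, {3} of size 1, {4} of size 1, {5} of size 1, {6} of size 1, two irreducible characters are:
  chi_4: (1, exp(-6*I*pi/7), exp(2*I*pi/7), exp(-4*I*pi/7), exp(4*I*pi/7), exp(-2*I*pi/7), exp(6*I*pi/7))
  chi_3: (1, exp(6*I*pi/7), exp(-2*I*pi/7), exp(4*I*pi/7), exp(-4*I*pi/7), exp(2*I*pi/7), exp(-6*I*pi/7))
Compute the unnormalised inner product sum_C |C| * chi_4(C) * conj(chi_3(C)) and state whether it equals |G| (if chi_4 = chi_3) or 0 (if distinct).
Sum = 0; so <chi_4, chi_3> = 0 (distinct irreducibles are orthogonal).

Compute term by term over conjugacy classes (|C| * chi_4(C) * conj(chi_3(C))):
  1*(1)*conj(1) + 1*(exp(-6*I*pi/7))*conj(exp(6*I*pi/7)) + 1*(exp(2*I*pi/7))*conj(exp(-2*I*pi/7)) + 1*(exp(-4*I*pi/7))*conj(exp(4*I*pi/7)) + 1*(exp(4*I*pi/7))*conj(exp(-4*I*pi/7)) + 1*(exp(-2*I*pi/7))*conj(exp(2*I*pi/7)) + 1*(exp(6*I*pi/7))*conj(exp(-6*I*pi/7))
  = (1) + (exp(2*I*pi/7)) + (exp(4*I*pi/7)) + (exp(6*I*pi/7)) + (exp(-6*I*pi/7)) + (exp(-4*I*pi/7)) + (exp(-2*I*pi/7))
  = 0.
(Exp terms are combined using exp(i*s)*conj(exp(i*t)) = exp(i*(s-t)), and sums of them are collapsed using the identity that for every m > 1 the m distinct m-th roots of unity sum to 0, e.g. 1 + exp(2*I*pi/3) + exp(-2*I*pi/3) = 0.)
Dividing by |G| = 7 gives 0/7 = 0, matching the row-orthogonality relation <chi_4, chi_3> = [chi_4 = chi_3].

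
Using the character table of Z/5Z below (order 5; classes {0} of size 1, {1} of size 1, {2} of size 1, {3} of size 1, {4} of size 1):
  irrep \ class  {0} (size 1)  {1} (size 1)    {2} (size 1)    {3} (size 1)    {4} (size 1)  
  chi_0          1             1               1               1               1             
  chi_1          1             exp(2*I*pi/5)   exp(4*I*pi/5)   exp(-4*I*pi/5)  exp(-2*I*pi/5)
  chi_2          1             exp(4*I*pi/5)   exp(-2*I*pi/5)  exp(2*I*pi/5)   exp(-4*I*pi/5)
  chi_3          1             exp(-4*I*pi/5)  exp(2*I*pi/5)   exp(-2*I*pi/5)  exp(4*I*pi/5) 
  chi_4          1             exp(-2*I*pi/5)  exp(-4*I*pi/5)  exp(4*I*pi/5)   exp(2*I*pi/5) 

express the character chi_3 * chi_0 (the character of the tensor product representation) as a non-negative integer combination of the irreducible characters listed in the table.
chi_3 tensor chi_0 = chi_3 (all other irreducibles have multiplicity 0).

Reasoning: The character of a tensor product is the pointwise product (chi_3 * chi_0)(C) = chi_3(C) * chi_0(C):
  {0}: (1)*(1), {1}: (exp(-4*I*pi/5))*(1), {2}: (exp(2*I*pi/5))*(1), {3}: (exp(-2*I*pi/5))*(1), {4}: (exp(4*I*pi/5))*(1)
so (chi_3 * chi_0) takes values
  {0} -> 1, {1} -> exp(-4*I*pi/5), {2} -> exp(2*I*pi/5), {3} -> exp(-2*I*pi/5), {4} -> exp(4*I*pi/5).
Now take the inner product of this character with each irreducible chi from the table, <chi_3*chi_0, chi> = (1/5) sum_C |C| (chi_3*chi_0)(C) conj(chi(C)):
  <chi_3*chi_0, chi_0> = (1/5)[1*(1)*conj(1) + 1*(exp(-4*I*pi/5))*conj(1) + 1*(exp(2*I*pi/5))*conj(1) + 1*(exp(-2*I*pi/5))*conj(1) + 1*(exp(4*I*pi/5))*conj(1)]
      = (1/5)[(1) + (exp(-4*I*pi/5)) + (exp(2*I*pi/5)) + (exp(-2*I*pi/5)) + (exp(4*I*pi/5))] = 0/5 = 0
  <chi_3*chi_0, chi_1> = (1/5)[1*(1)*conj(1) + 1*(exp(-4*I*pi/5))*conj(exp(2*I*pi/5)) + 1*(exp(2*I*pi/5))*conj(exp(4*I*pi/5)) + 1*(exp(-2*I*pi/5))*conj(exp(-4*I*pi/5)) + 1*(exp(4*I*pi/5))*conj(exp(-2*I*pi/5))]
      = (1/5)[(1) + (exp(4*I*pi/5)) + (exp(-2*I*pi/5)) + (exp(2*I*pi/5)) + (exp(-4*I*pi/5))] = 0/5 = 0
  <chi_3*chi_0, chi_2> = (1/5)[1*(1)*conj(1) + 1*(exp(-4*I*pi/5))*conj(exp(4*I*pi/5)) + 1*(exp(2*I*pi/5))*conj(exp(-2*I*pi/5)) + 1*(exp(-2*I*pi/5))*conj(exp(2*I*pi/5)) + 1*(exp(4*I*pi/5))*conj(exp(-4*I*pi/5))]
      = (1/5)[(1) + (exp(2*I*pi/5)) + (exp(4*I*pi/5)) + (exp(-4*I*pi/5)) + (exp(-2*I*pi/5))] = 0/5 = 0
  <chi_3*chi_0, chi_3> = (1/5)[1*(1)*conj(1) + 1*(exp(-4*I*pi/5))*conj(exp(-4*I*pi/5)) + 1*(exp(2*I*pi/5))*conj(exp(2*I*pi/5)) + 1*(exp(-2*I*pi/5))*conj(exp(-2*I*pi/5)) + 1*(exp(4*I*pi/5))*conj(exp(4*I*pi/5))]
      = (1/5)[(1) + (1) + (1) + (1) + (1)] = 5/5 = 1
  <chi_3*chi_0, chi_4> = (1/5)[1*(1)*conj(1) + 1*(exp(-4*I*pi/5))*conj(exp(-2*I*pi/5)) + 1*(exp(2*I*pi/5))*conj(exp(-4*I*pi/5)) + 1*(exp(-2*I*pi/5))*conj(exp(4*I*pi/5)) + 1*(exp(4*I*pi/5))*conj(exp(2*I*pi/5))]
      = (1/5)[(1) + (exp(-2*I*pi/5)) + (exp(-4*I*pi/5)) + (exp(4*I*pi/5)) + (exp(2*I*pi/5))] = 0/5 = 0
(Exp terms are combined using exp(i*s)*conj(exp(i*t)) = exp(i*(s-t)), and sums of them are collapsed using the identity that for every m > 1 the m distinct m-th roots of unity sum to 0, e.g. 1 + exp(2*I*pi/3) + exp(-2*I*pi/3) = 0.)
Hence the multiplicities are chi_3: 1. Dimension check: dim(chi_3)*dim(chi_0) = 1*1 = 1 and sum (mult * dim) = 1*1 = 1.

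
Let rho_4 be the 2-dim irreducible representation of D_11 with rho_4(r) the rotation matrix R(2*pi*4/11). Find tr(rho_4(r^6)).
chi_{rho_4}(r^6) = 2*cos(2*pi*4*6/11) = 2*cos(48*pi/11)

Reasoning: rho_4(r^6) is rotation by angle 2*pi*4*6/11, whose trace is 2*cos(2*pi*4*6/11) = 2*cos(48*pi/11).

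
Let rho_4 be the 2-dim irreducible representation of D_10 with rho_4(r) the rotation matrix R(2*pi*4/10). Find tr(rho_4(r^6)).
chi_{rho_4}(r^6) = 2*cos(2*pi*4*6/10) = -sqrt(5)/2 - 1/2

Justification: rho_4(r^6) is rotation by angle 2*pi*4*6/10, whose trace is 2*cos(2*pi*4*6/10) = -sqrt(5)/2 - 1/2.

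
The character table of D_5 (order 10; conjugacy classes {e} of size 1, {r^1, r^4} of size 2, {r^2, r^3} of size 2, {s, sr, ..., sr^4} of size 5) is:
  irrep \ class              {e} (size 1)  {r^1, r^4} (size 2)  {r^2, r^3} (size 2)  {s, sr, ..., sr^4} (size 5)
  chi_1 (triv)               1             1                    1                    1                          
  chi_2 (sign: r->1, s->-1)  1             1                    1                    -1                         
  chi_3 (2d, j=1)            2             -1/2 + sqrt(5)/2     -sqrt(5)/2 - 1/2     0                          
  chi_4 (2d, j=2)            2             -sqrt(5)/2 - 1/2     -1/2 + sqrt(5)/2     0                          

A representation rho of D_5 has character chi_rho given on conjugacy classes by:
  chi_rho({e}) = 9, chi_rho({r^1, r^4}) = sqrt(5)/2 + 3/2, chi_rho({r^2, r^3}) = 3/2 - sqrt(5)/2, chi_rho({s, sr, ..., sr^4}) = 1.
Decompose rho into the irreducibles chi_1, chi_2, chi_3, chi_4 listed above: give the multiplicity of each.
Multiplicities: chi_1: 2, chi_2: 1, chi_3: 2, chi_4: 1.

Justification: Use <chi_rho, chi> = (1/|G|) sum_C |C| * chi_rho(C) * conj(chi(C)) with |G| = 10 for each irreducible chi in the table:
  <chi_rho, chi_1> = (1/10)[1*(9)*conj(1) + 2*(sqrt(5)/2 + 3/2)*conj(1) + 2*(3/2 - sqrt(5)/2)*conj(1) + 5*(1)*conj(1)]
      = (1/10)[(9) + (sqrt(5) + 3) + (3 - sqrt(5)) + (5)] = 20/10 = 2
  <chi_rho, chi_2> = (1/10)[1*(9)*conj(1) + 2*(sqrt(5)/2 + 3/2)*conj(1) + 2*(3/2 - sqrt(5)/2)*conj(1) + 5*(1)*conj(-1)]
      = (1/10)[(9) + (sqrt(5) + 3) + (3 - sqrt(5)) + (-5)] = 10/10 = 1
  <chi_rho, chi_3> = (1/10)[1*(9)*conj(2) + 2*(sqrt(5)/2 + 3/2)*conj(-1/2 + sqrt(5)/2) + 2*(3/2 - sqrt(5)/2)*conj(-sqrt(5)/2 - 1/2) + 5*(1)*conj(0)]
      = (1/10)[(18) + (1 + sqrt(5)) + (1 - sqrt(5)) + (0)] = 20/10 = 2
  <chi_rho, chi_4> = (1/10)[1*(9)*conj(2) + 2*(sqrt(5)/2 + 3/2)*conj(-sqrt(5)/2 - 1/2) + 2*(3/2 - sqrt(5)/2)*conj(-1/2 + sqrt(5)/2) + 5*(1)*conj(0)]
      = (1/10)[(18) + (-2*sqrt(5) - 4) + (-4 + 2*sqrt(5)) + (0)] = 10/10 = 1
Dimension check: dim(rho) = sum (mult * dim) = 2*1 + 1*1 + 2*2 + 1*2 = 9 = chi_rho(e) = 9.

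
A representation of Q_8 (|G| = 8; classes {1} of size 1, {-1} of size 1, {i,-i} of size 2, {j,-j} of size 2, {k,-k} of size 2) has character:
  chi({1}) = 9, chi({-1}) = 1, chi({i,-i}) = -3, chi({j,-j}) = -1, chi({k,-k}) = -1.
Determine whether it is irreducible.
Not irreducible (reducible): <chi, chi> = 13 > 1.

Argument: <chi, chi> = (1/|G|) sum_C |C| * |chi(C)|^2 = (1/8)[1*|9|^2 + 1*|1|^2 + 2*|-3|^2 + 2*|-1|^2 + 2*|-1|^2]
  = (1/8)[(81) + (1) + (18) + (2) + (2)] = 104/8 = 13.
A character is irreducible iff <chi, chi> = 1, so this representation is reducible.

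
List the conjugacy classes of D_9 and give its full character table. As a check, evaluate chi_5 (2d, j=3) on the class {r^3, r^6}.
Conjugacy classes: {e} of size 1, {r^1, r^8} of size 2, {r^2, r^7} of size 2, {r^3, r^6} of size 2, {r^4, r^5} of size 2, {s, sr, ..., sr^8} of size 9.
Character table:
  irrep \ class              {e} (size 1)  {r^1, r^8} (size 2)  {r^2, r^7} (size 2)  {r^3, r^6} (size 2)  {r^4, r^5} (size 2)  {s, sr, ..., sr^8} (size 9)
  chi_1 (triv)               1             1                    1                    1                    1                    1                          
  chi_2 (sign: r->1, s->-1)  1             1                    1                    1                    1                    -1                         
  chi_3 (2d, j=1)            2             2*cos(2*pi/9)        2*cos(4*pi/9)        -1                   -2*cos(pi/9)         0                          
  chi_4 (2d, j=2)            2             2*cos(4*pi/9)        -2*cos(pi/9)         -1                   2*cos(2*pi/9)        0                          
  chi_5 (2d, j=3)            2             -1                   -1                   2                    -1                   0                          
  chi_6 (2d, j=4)            2             -2*cos(pi/9)         2*cos(2*pi/9)        -1                   2*cos(4*pi/9)        0                          

Spot check: chi_5 (2d, j=3) on {r^3, r^6} = 2.

Details: D_9 has order 2*9 = 18 with 6 conjugacy classes, hence 6 irreducibles. Sum of squared dims 1 + 1 + 4 + 4 + 4 + 4 = 18 = |G|. Linear characters come from the abelianisation; the 2-dimensional irreps have character r^k -> 2*cos(2*pi*j*k/9), reflections -> 0.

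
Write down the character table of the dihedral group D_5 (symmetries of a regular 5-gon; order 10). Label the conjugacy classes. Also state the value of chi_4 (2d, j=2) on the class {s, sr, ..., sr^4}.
Conjugacy classes: {e} of size 1, {r^1, r^4} of size 2, {r^2, r^3} of size 2, {s, sr, ..., sr^4} of size 5.
Character table:
  irrep \ class              {e} (size 1)  {r^1, r^4} (size 2)  {r^2, r^3} (size 2)  {s, sr, ..., sr^4} (size 5)
  chi_1 (triv)               1             1                    1                    1                          
  chi_2 (sign: r->1, s->-1)  1             1                    1                    -1                         
  chi_3 (2d, j=1)            2             -1/2 + sqrt(5)/2     -sqrt(5)/2 - 1/2     0                          
  chi_4 (2d, j=2)            2             -sqrt(5)/2 - 1/2     -1/2 + sqrt(5)/2     0                          

Spot check: chi_4 (2d, j=2) on {s, sr, ..., sr^4} = 0.

Justification: D_5 has order 2*5 = 10 with 4 conjugacy classes, hence 4 irreducibles. Sum of squared dims 1 + 1 + 4 + 4 = 10 = |G|. Linear characters come from the abelianisation; the 2-dimensional irreps have character r^k -> 2*cos(2*pi*j*k/5), reflections -> 0.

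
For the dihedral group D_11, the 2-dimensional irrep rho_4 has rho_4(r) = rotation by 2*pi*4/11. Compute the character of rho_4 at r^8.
chi_{rho_4}(r^8) = 2*cos(2*pi*4*8/11) = 2*cos(2*pi/11)

Justification: rho_4(r^8) is rotation by angle 2*pi*4*8/11, whose trace is 2*cos(2*pi*4*8/11) = 2*cos(2*pi/11).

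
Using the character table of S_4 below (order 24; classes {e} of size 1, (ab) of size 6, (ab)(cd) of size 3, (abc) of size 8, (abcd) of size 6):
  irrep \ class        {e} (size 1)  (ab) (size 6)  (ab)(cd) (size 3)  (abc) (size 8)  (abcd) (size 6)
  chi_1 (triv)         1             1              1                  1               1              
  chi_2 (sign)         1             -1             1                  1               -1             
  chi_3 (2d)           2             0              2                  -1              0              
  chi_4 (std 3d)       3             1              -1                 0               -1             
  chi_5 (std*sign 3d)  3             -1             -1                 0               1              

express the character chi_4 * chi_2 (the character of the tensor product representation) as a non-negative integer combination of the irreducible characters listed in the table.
chi_4 tensor chi_2 = chi_5 (all other irreducibles have multiplicity 0).

Working: The character of a tensor product is the pointwise product (chi_4 * chi_2)(C) = chi_4(C) * chi_2(C):
  {e}: (3)*(1), (ab): (1)*(-1), (ab)(cd): (-1)*(1), (abc): (0)*(1), (abcd): (-1)*(-1)
so (chi_4 * chi_2) takes values
  {e} -> 3, (ab) -> -1, (ab)(cd) -> -1, (abc) -> 0, (abcd) -> 1.
Now take the inner product of this character with each irreducible chi from the table, <chi_4*chi_2, chi> = (1/24) sum_C |C| (chi_4*chi_2)(C) conj(chi(C)):
  <chi_4*chi_2, chi_1> = (1/24)[1*(3)*conj(1) + 6*(-1)*conj(1) + 3*(-1)*conj(1) + 8*(0)*conj(1) + 6*(1)*conj(1)]
      = (1/24)[(3) + (-6) + (-3) + (0) + (6)] = 0/24 = 0
  <chi_4*chi_2, chi_2> = (1/24)[1*(3)*conj(1) + 6*(-1)*conj(-1) + 3*(-1)*conj(1) + 8*(0)*conj(1) + 6*(1)*conj(-1)]
      = (1/24)[(3) + (6) + (-3) + (0) + (-6)] = 0/24 = 0
  <chi_4*chi_2, chi_3> = (1/24)[1*(3)*conj(2) + 6*(-1)*conj(0) + 3*(-1)*conj(2) + 8*(0)*conj(-1) + 6*(1)*conj(0)]
      = (1/24)[(6) + (0) + (-6) + (0) + (0)] = 0/24 = 0
  <chi_4*chi_2, chi_4> = (1/24)[1*(3)*conj(3) + 6*(-1)*conj(1) + 3*(-1)*conj(-1) + 8*(0)*conj(0) + 6*(1)*conj(-1)]
      = (1/24)[(9) + (-6) + (3) + (0) + (-6)] = 0/24 = 0
  <chi_4*chi_2, chi_5> = (1/24)[1*(3)*conj(3) + 6*(-1)*conj(-1) + 3*(-1)*conj(-1) + 8*(0)*conj(0) + 6*(1)*conj(1)]
      = (1/24)[(9) + (6) + (3) + (0) + (6)] = 24/24 = 1
Hence the multiplicities are chi_5: 1. Dimension check: dim(chi_4)*dim(chi_2) = 3*1 = 3 and sum (mult * dim) = 1*3 = 3.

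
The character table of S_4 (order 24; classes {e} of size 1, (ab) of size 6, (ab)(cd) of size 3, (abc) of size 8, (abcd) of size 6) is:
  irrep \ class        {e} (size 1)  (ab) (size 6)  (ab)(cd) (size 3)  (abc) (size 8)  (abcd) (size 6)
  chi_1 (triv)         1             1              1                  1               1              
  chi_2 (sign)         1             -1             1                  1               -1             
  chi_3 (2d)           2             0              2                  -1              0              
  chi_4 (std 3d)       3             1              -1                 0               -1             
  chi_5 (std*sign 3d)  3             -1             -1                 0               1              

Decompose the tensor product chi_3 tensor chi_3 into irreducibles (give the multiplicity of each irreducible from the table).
chi_3 tensor chi_3 = chi_1 + chi_2 + chi_3 (all other irreducibles have multiplicity 0).

The character of a tensor product is the pointwise product (chi_3 * chi_3)(C) = chi_3(C) * chi_3(C):
  {e}: (2)*(2), (ab): (0)*(0), (ab)(cd): (2)*(2), (abc): (-1)*(-1), (abcd): (0)*(0)
so (chi_3 * chi_3) takes values
  {e} -> 4, (ab) -> 0, (ab)(cd) -> 4, (abc) -> 1, (abcd) -> 0.
Now take the inner product of this character with each irreducible chi from the table, <chi_3*chi_3, chi> = (1/24) sum_C |C| (chi_3*chi_3)(C) conj(chi(C)):
  <chi_3*chi_3, chi_1> = (1/24)[1*(4)*conj(1) + 6*(0)*conj(1) + 3*(4)*conj(1) + 8*(1)*conj(1) + 6*(0)*conj(1)]
      = (1/24)[(4) + (0) + (12) + (8) + (0)] = 24/24 = 1
  <chi_3*chi_3, chi_2> = (1/24)[1*(4)*conj(1) + 6*(0)*conj(-1) + 3*(4)*conj(1) + 8*(1)*conj(1) + 6*(0)*conj(-1)]
      = (1/24)[(4) + (0) + (12) + (8) + (0)] = 24/24 = 1
  <chi_3*chi_3, chi_3> = (1/24)[1*(4)*conj(2) + 6*(0)*conj(0) + 3*(4)*conj(2) + 8*(1)*conj(-1) + 6*(0)*conj(0)]
      = (1/24)[(8) + (0) + (24) + (-8) + (0)] = 24/24 = 1
  <chi_3*chi_3, chi_4> = (1/24)[1*(4)*conj(3) + 6*(0)*conj(1) + 3*(4)*conj(-1) + 8*(1)*conj(0) + 6*(0)*conj(-1)]
      = (1/24)[(12) + (0) + (-12) + (0) + (0)] = 0/24 = 0
  <chi_3*chi_3, chi_5> = (1/24)[1*(4)*conj(3) + 6*(0)*conj(-1) + 3*(4)*conj(-1) + 8*(1)*conj(0) + 6*(0)*conj(1)]
      = (1/24)[(12) + (0) + (-12) + (0) + (0)] = 0/24 = 0
Hence the multiplicities are chi_1: 1, chi_2: 1, chi_3: 1. Dimension check: dim(chi_3)*dim(chi_3) = 2*2 = 4 and sum (mult * dim) = 1*1 + 1*1 + 1*2 = 4.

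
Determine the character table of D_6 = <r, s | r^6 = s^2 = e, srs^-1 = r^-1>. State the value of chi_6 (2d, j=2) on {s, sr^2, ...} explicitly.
Conjugacy classes: {e} of size 1, {r^3} of size 1, {r^1, r^5} of size 2, {r^2, r^4} of size 2, {s, sr^2, ...} of size 3, {sr, sr^3, ...} of size 3.
Character table:
  irrep \ class              {e} (size 1)  {r^3} (size 1)  {r^1, r^5} (size 2)  {r^2, r^4} (size 2)  {s, sr^2, ...} (size 3)  {sr, sr^3, ...} (size 3)
  chi_1 (triv)               1             1               1                    1                    1                        1                       
  chi_2 (sign: r->1, s->-1)  1             1               1                    1                    -1                       -1                      
  chi_3 (r->-1, s->1)        1             -1              -1                   1                    1                        -1                      
  chi_4 (r->-1, s->-1)       1             -1              -1                   1                    -1                       1                       
  chi_5 (2d, j=1)            2             -2              1                    -1                   0                        0                       
  chi_6 (2d, j=2)            2             2               -1                   -1                   0                        0                       

Spot check: chi_6 (2d, j=2) on {s, sr^2, ...} = 0.

Details: D_6 has order 2*6 = 12 with 6 conjugacy classes, hence 6 irreducibles. Sum of squared dims 1 + 1 + 1 + 1 + 4 + 4 = 12 = |G|. Linear characters come from the abelianisation; the 2-dimensional irreps have character r^k -> 2*cos(2*pi*j*k/6), reflections -> 0.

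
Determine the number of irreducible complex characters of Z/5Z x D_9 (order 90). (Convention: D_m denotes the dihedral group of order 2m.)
30

Proof sketch: The number of irreducible complex representations of a finite group equals its number of conjugacy classes. For a direct product, #classes(G x H) = #classes(G) * #classes(H). Z/5Z has 5 classes (abelian), D_9 has 6 classes, so 5 * 6 = 30, so Z/5Z x D_9 (order 90) has exactly 30 irreducible complex representations.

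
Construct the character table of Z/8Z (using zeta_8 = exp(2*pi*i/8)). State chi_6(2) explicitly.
Character table of Z/8Z (irreps indexed chi_0,...,chi_7 with chi_k(m) = zeta_8^(k*m), zeta_8 = exp(2*pi*i/8)):
  irrep \ class  {0} (size 1)  {1} (size 1)    {2} (size 1)  {3} (size 1)    {4} (size 1)  {5} (size 1)    {6} (size 1)  {7} (size 1)  
  chi_0          1             1               1             1               1             1               1             1             
  chi_1          1             exp(I*pi/4)     I             exp(3*I*pi/4)   -1            exp(-3*I*pi/4)  -I            exp(-I*pi/4)  
  chi_2          1             I               -1            -I              1             I               -1            -I            
  chi_3          1             exp(3*I*pi/4)   -I            exp(I*pi/4)     -1            exp(-I*pi/4)    I             exp(-3*I*pi/4)
  chi_4          1             -1              1             -1              1             -1              1             -1            
  chi_5          1             exp(-3*I*pi/4)  I             exp(-I*pi/4)    -1            exp(I*pi/4)     -I            exp(3*I*pi/4) 
  chi_6          1             -I              -1            I               1             -I              -1            I             
  chi_7          1             exp(-I*pi/4)    -I            exp(-3*I*pi/4)  -1            exp(3*I*pi/4)   I             exp(I*pi/4)   

Spot check: chi_6(2) = zeta_8^(6*2) = zeta_8^12 = -1.

Why: Z/8Z is abelian, so all 8 irreducible complex representations are 1-dimensional. They are given by chi_k(m) = zeta_8^(k*m) for k = 0,...,7. Row orthogonality: sum_m chi_k(m) conj(chi_l(m)) = 8 * [k = l].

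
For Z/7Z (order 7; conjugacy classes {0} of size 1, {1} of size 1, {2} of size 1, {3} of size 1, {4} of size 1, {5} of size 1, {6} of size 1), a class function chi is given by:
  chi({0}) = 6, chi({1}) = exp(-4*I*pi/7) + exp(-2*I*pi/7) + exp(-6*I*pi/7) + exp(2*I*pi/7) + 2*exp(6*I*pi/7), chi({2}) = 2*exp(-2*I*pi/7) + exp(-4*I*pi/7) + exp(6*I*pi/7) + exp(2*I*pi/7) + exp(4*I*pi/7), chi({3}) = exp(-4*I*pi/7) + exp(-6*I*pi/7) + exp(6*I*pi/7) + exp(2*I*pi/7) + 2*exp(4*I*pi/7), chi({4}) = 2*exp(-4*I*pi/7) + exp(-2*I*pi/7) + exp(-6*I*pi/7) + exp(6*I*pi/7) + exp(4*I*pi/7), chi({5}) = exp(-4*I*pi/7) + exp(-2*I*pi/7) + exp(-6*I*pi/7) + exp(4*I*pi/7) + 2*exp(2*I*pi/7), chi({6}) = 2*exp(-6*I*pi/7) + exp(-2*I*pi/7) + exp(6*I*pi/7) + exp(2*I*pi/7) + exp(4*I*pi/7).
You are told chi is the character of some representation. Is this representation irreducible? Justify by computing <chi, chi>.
Not irreducible (reducible): <chi, chi> = 8 > 1.

Explanation: <chi, chi> = (1/|G|) sum_C |C| * |chi(C)|^2 = (1/7)[1*|6|^2 + 1*|exp(-4*I*pi/7) + exp(-2*I*pi/7) + exp(-6*I*pi/7) + exp(2*I*pi/7) + 2*exp(6*I*pi/7)|^2 + 1*|2*exp(-2*I*pi/7) + exp(-4*I*pi/7) + exp(6*I*pi/7) + exp(2*I*pi/7) + exp(4*I*pi/7)|^2 + 1*|exp(-4*I*pi/7) + exp(-6*I*pi/7) + exp(6*I*pi/7) + exp(2*I*pi/7) + 2*exp(4*I*pi/7)|^2 + 1*|2*exp(-4*I*pi/7) + exp(-2*I*pi/7) + exp(-6*I*pi/7) + exp(6*I*pi/7) + exp(4*I*pi/7)|^2 + 1*|exp(-4*I*pi/7) + exp(-2*I*pi/7) + exp(-6*I*pi/7) + exp(4*I*pi/7) + 2*exp(2*I*pi/7)|^2 + 1*|2*exp(-6*I*pi/7) + exp(-2*I*pi/7) + exp(6*I*pi/7) + exp(2*I*pi/7) + exp(4*I*pi/7)|^2]
  = (1/7)[(36) + (8 + 6*exp(-4*I*pi/7) + 4*exp(-2*I*pi/7) + 4*exp(-6*I*pi/7) + 4*exp(6*I*pi/7) + 4*exp(2*I*pi/7) + 6*exp(4*I*pi/7)) + (8 + 4*exp(-4*I*pi/7) + 4*exp(-2*I*pi/7) + 6*exp(-6*I*pi/7) + 6*exp(6*I*pi/7) + 4*exp(2*I*pi/7) + 4*exp(4*I*pi/7)) + (8 + 6*exp(-2*I*pi/7) + 4*exp(-4*I*pi/7) + 4*exp(-6*I*pi/7) + 4*exp(6*I*pi/7) + 4*exp(4*I*pi/7) + 6*exp(2*I*pi/7)) + (8 + 6*exp(-2*I*pi/7) + 4*exp(-4*I*pi/7) + 4*exp(-6*I*pi/7) + 4*exp(6*I*pi/7) + 4*exp(4*I*pi/7) + 6*exp(2*I*pi/7)) + (8 + 4*exp(-4*I*pi/7) + 4*exp(-2*I*pi/7) + 6*exp(-6*I*pi/7) + 6*exp(6*I*pi/7) + 4*exp(2*I*pi/7) + 4*exp(4*I*pi/7)) + (8 + 6*exp(-4*I*pi/7) + 4*exp(-2*I*pi/7) + 4*exp(-6*I*pi/7) + 4*exp(6*I*pi/7) + 4*exp(2*I*pi/7) + 6*exp(4*I*pi/7))] = 56/7 = 8.
(Exp terms are combined using exp(i*s)*conj(exp(i*t)) = exp(i*(s-t)), and sums of them are collapsed using the identity that for every m > 1 the m distinct m-th roots of unity sum to 0, e.g. 1 + exp(2*I*pi/3) + exp(-2*I*pi/3) = 0.)
A character is irreducible iff <chi, chi> = 1, so this representation is reducible.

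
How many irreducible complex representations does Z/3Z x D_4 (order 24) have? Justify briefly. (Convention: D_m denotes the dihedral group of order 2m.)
15

Justification: The number of irreducible complex representations of a finite group equals its number of conjugacy classes. For a direct product, #classes(G x H) = #classes(G) * #classes(H). Z/3Z has 3 classes (abelian), D_4 has 5 classes, so 3 * 5 = 15, so Z/3Z x D_4 (order 24) has exactly 15 irreducible complex representations.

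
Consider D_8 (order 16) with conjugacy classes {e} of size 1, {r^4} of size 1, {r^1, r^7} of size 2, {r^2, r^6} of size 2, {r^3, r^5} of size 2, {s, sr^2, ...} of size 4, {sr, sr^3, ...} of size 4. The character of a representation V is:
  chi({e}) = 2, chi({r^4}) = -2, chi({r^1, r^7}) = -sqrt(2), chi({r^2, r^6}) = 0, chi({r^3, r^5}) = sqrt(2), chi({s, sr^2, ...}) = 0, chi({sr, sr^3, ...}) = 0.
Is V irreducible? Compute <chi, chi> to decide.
Irreducible: <chi, chi> = 1.

Why: <chi, chi> = (1/|G|) sum_C |C| * |chi(C)|^2 = (1/16)[1*|2|^2 + 1*|-2|^2 + 2*|-sqrt(2)|^2 + 2*|0|^2 + 2*|sqrt(2)|^2 + 4*|0|^2 + 4*|0|^2]
  = (1/16)[(4) + (4) + (4) + (0) + (4) + (0) + (0)] = 16/16 = 1.
A character is irreducible iff <chi, chi> = 1, so this representation is irreducible.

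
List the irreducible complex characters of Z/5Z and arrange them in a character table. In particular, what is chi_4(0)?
Character table of Z/5Z (irreps indexed chi_0,...,chi_4 with chi_k(m) = zeta_5^(k*m), zeta_5 = exp(2*pi*i/5)):
  irrep \ class  {0} (size 1)  {1} (size 1)    {2} (size 1)    {3} (size 1)    {4} (size 1)  
  chi_0          1             1               1               1               1             
  chi_1          1             exp(2*I*pi/5)   exp(4*I*pi/5)   exp(-4*I*pi/5)  exp(-2*I*pi/5)
  chi_2          1             exp(4*I*pi/5)   exp(-2*I*pi/5)  exp(2*I*pi/5)   exp(-4*I*pi/5)
  chi_3          1             exp(-4*I*pi/5)  exp(2*I*pi/5)   exp(-2*I*pi/5)  exp(4*I*pi/5) 
  chi_4          1             exp(-2*I*pi/5)  exp(-4*I*pi/5)  exp(4*I*pi/5)   exp(2*I*pi/5) 

Spot check: chi_4(0) = zeta_5^(4*0) = zeta_5^0 = 1.

Reasoning: Z/5Z is abelian, so all 5 irreducible complex representations are 1-dimensional. They are given by chi_k(m) = zeta_5^(k*m) for k = 0,...,4. Row orthogonality: sum_m chi_k(m) conj(chi_l(m)) = 5 * [k = l].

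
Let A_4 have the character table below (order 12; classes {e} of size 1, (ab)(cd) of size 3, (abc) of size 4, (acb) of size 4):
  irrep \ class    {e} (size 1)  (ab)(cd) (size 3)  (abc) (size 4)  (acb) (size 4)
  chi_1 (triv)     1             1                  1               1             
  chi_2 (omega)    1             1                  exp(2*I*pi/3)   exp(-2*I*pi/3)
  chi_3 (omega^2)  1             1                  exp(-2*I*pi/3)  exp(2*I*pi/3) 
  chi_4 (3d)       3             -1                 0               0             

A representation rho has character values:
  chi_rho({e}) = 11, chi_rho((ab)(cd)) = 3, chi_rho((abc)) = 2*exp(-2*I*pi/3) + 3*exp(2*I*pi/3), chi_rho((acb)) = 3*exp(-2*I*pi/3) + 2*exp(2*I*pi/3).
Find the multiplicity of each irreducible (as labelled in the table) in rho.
Multiplicities: chi_1: 0, chi_2: 3, chi_3: 2, chi_4: 2.

Details: Use <chi_rho, chi> = (1/|G|) sum_C |C| * chi_rho(C) * conj(chi(C)) with |G| = 12 for each irreducible chi in the table:
  <chi_rho, chi_1> = (1/12)[1*(11)*conj(1) + 3*(3)*conj(1) + 4*(2*exp(-2*I*pi/3) + 3*exp(2*I*pi/3))*conj(1) + 4*(3*exp(-2*I*pi/3) + 2*exp(2*I*pi/3))*conj(1)]
      = (1/12)[(11) + (9) + (8*exp(-2*I*pi/3) + 12*exp(2*I*pi/3)) + (12*exp(-2*I*pi/3) + 8*exp(2*I*pi/3))] = 0/12 = 0
  <chi_rho, chi_2> = (1/12)[1*(11)*conj(1) + 3*(3)*conj(1) + 4*(2*exp(-2*I*pi/3) + 3*exp(2*I*pi/3))*conj(exp(2*I*pi/3)) + 4*(3*exp(-2*I*pi/3) + 2*exp(2*I*pi/3))*conj(exp(-2*I*pi/3))]
      = (1/12)[(11) + (9) + (12 + 8*exp(2*I*pi/3)) + (12 + 8*exp(-2*I*pi/3))] = 36/12 = 3
  <chi_rho, chi_3> = (1/12)[1*(11)*conj(1) + 3*(3)*conj(1) + 4*(2*exp(-2*I*pi/3) + 3*exp(2*I*pi/3))*conj(exp(-2*I*pi/3)) + 4*(3*exp(-2*I*pi/3) + 2*exp(2*I*pi/3))*conj(exp(2*I*pi/3))]
      = (1/12)[(11) + (9) + (8 + 12*exp(-2*I*pi/3)) + (8 + 12*exp(2*I*pi/3))] = 24/12 = 2
  <chi_rho, chi_4> = (1/12)[1*(11)*conj(3) + 3*(3)*conj(-1) + 4*(2*exp(-2*I*pi/3) + 3*exp(2*I*pi/3))*conj(0) + 4*(3*exp(-2*I*pi/3) + 2*exp(2*I*pi/3))*conj(0)]
      = (1/12)[(33) + (-9) + (0) + (0)] = 24/12 = 2
(Exp terms are combined using exp(i*s)*conj(exp(i*t)) = exp(i*(s-t)), and sums of them are collapsed using the identity that for every m > 1 the m distinct m-th roots of unity sum to 0, e.g. 1 + exp(2*I*pi/3) + exp(-2*I*pi/3) = 0.)
Dimension check: dim(rho) = sum (mult * dim) = 0*1 + 3*1 + 2*1 + 2*3 = 11 = chi_rho(e) = 11.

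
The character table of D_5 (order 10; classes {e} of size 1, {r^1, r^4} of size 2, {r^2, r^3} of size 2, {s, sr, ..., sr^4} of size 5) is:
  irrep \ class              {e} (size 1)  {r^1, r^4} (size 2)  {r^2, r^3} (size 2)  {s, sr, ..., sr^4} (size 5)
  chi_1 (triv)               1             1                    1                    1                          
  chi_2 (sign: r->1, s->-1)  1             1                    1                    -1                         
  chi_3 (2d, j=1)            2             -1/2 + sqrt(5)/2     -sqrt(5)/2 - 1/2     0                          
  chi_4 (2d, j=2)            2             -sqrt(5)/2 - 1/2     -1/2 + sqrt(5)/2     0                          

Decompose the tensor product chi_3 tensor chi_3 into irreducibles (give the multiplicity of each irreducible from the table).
chi_3 tensor chi_3 = chi_1 + chi_2 + chi_4 (all other irreducibles have multiplicity 0).

Argument: The character of a tensor product is the pointwise product (chi_3 * chi_3)(C) = chi_3(C) * chi_3(C):
  {e}: (2)*(2), {r^1, r^4}: (-1/2 + sqrt(5)/2)*(-1/2 + sqrt(5)/2), {r^2, r^3}: (-sqrt(5)/2 - 1/2)*(-sqrt(5)/2 - 1/2), {s, sr, ..., sr^4}: (0)*(0)
so (chi_3 * chi_3) takes values
  {e} -> 4, {r^1, r^4} -> 3/2 - sqrt(5)/2, {r^2, r^3} -> sqrt(5)/2 + 3/2, {s, sr, ..., sr^4} -> 0.
Now take the inner product of this character with each irreducible chi from the table, <chi_3*chi_3, chi> = (1/10) sum_C |C| (chi_3*chi_3)(C) conj(chi(C)):
  <chi_3*chi_3, chi_1> = (1/10)[1*(4)*conj(1) + 2*(3/2 - sqrt(5)/2)*conj(1) + 2*(sqrt(5)/2 + 3/2)*conj(1) + 5*(0)*conj(1)]
      = (1/10)[(4) + (3 - sqrt(5)) + (sqrt(5) + 3) + (0)] = 10/10 = 1
  <chi_3*chi_3, chi_2> = (1/10)[1*(4)*conj(1) + 2*(3/2 - sqrt(5)/2)*conj(1) + 2*(sqrt(5)/2 + 3/2)*conj(1) + 5*(0)*conj(-1)]
      = (1/10)[(4) + (3 - sqrt(5)) + (sqrt(5) + 3) + (0)] = 10/10 = 1
  <chi_3*chi_3, chi_3> = (1/10)[1*(4)*conj(2) + 2*(3/2 - sqrt(5)/2)*conj(-1/2 + sqrt(5)/2) + 2*(sqrt(5)/2 + 3/2)*conj(-sqrt(5)/2 - 1/2) + 5*(0)*conj(0)]
      = (1/10)[(8) + (-4 + 2*sqrt(5)) + (-2*sqrt(5) - 4) + (0)] = 0/10 = 0
  <chi_3*chi_3, chi_4> = (1/10)[1*(4)*conj(2) + 2*(3/2 - sqrt(5)/2)*conj(-sqrt(5)/2 - 1/2) + 2*(sqrt(5)/2 + 3/2)*conj(-1/2 + sqrt(5)/2) + 5*(0)*conj(0)]
      = (1/10)[(8) + (1 - sqrt(5)) + (1 + sqrt(5)) + (0)] = 10/10 = 1
Hence the multiplicities are chi_1: 1, chi_2: 1, chi_4: 1. Dimension check: dim(chi_3)*dim(chi_3) = 2*2 = 4 and sum (mult * dim) = 1*1 + 1*1 + 1*2 = 4.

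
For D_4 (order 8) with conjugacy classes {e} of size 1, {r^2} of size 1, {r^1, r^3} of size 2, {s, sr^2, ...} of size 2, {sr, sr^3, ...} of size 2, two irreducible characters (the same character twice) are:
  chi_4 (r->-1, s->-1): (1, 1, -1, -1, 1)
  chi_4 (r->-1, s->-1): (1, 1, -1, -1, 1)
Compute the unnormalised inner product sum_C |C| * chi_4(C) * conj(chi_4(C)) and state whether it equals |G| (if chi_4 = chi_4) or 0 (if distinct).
Sum = 8 = |G| = 8; so <chi_4, chi_4> = 1 (norm-1 confirms irreducibility).

Argument: Compute term by term over conjugacy classes (|C| * chi_4(C) * conj(chi_4(C))):
  1*(1)*conj(1) + 1*(1)*conj(1) + 2*(-1)*conj(-1) + 2*(-1)*conj(-1) + 2*(1)*conj(1)
  = (1) + (1) + (2) + (2) + (2)
  = 8.
Dividing by |G| = 8 gives 8/8 = 1, matching the row-orthogonality relation <chi_4, chi_4> = [chi_4 = chi_4].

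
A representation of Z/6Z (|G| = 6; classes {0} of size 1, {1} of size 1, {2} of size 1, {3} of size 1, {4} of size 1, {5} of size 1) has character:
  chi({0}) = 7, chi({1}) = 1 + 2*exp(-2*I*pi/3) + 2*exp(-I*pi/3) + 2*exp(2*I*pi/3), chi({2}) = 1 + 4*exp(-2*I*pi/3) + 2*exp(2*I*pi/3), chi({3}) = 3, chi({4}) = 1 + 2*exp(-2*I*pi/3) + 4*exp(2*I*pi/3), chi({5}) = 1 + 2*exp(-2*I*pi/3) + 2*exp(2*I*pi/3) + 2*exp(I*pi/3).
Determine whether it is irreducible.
Not irreducible (reducible): <chi, chi> = 13 > 1.

Proof sketch: <chi, chi> = (1/|G|) sum_C |C| * |chi(C)|^2 = (1/6)[1*|7|^2 + 1*|1 + 2*exp(-2*I*pi/3) + 2*exp(-I*pi/3) + 2*exp(2*I*pi/3)|^2 + 1*|1 + 4*exp(-2*I*pi/3) + 2*exp(2*I*pi/3)|^2 + 1*|3|^2 + 1*|1 + 2*exp(-2*I*pi/3) + 4*exp(2*I*pi/3)|^2 + 1*|1 + 2*exp(-2*I*pi/3) + 2*exp(2*I*pi/3) + 2*exp(I*pi/3)|^2]
  = (1/6)[(49) + (3) + (7) + (9) + (7) + (3)] = 78/6 = 13.
(Exp terms are combined using exp(i*s)*conj(exp(i*t)) = exp(i*(s-t)), and sums of them are collapsed using the identity that for every m > 1 the m distinct m-th roots of unity sum to 0, e.g. 1 + exp(2*I*pi/3) + exp(-2*I*pi/3) = 0.)
A character is irreducible iff <chi, chi> = 1, so this representation is reducible.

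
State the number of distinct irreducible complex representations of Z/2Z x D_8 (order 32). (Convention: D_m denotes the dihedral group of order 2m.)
14

Justification: The number of irreducible complex representations of a finite group equals its number of conjugacy classes. For a direct product, #classes(G x H) = #classes(G) * #classes(H). Z/2Z has 2 classes (abelian), D_8 has 7 classes, so 2 * 7 = 14, so Z/2Z x D_8 (order 32) has exactly 14 irreducible complex representations.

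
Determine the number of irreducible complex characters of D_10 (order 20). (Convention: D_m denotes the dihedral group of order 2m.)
8

Derivation: The number of irreducible complex representations of a finite group equals its number of conjugacy classes. D_10 has 8 conjugacy classes (n/2 + 3 for n even), so D_10 (order 20) has exactly 8 irreducible complex representations.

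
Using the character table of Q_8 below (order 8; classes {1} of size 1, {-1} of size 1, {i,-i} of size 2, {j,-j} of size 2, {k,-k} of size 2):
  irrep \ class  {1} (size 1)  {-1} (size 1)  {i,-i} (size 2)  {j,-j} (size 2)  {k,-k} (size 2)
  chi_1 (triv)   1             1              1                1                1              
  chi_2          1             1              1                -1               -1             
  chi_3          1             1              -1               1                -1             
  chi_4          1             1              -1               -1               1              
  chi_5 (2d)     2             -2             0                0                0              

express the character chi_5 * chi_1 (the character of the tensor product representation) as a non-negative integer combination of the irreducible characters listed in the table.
chi_5 tensor chi_1 = chi_5 (all other irreducibles have multiplicity 0).

Working: The character of a tensor product is the pointwise product (chi_5 * chi_1)(C) = chi_5(C) * chi_1(C):
  {1}: (2)*(1), {-1}: (-2)*(1), {i,-i}: (0)*(1), {j,-j}: (0)*(1), {k,-k}: (0)*(1)
so (chi_5 * chi_1) takes values
  {1} -> 2, {-1} -> -2, {i,-i} -> 0, {j,-j} -> 0, {k,-k} -> 0.
Now take the inner product of this character with each irreducible chi from the table, <chi_5*chi_1, chi> = (1/8) sum_C |C| (chi_5*chi_1)(C) conj(chi(C)):
  <chi_5*chi_1, chi_1> = (1/8)[1*(2)*conj(1) + 1*(-2)*conj(1) + 2*(0)*conj(1) + 2*(0)*conj(1) + 2*(0)*conj(1)]
      = (1/8)[(2) + (-2) + (0) + (0) + (0)] = 0/8 = 0
  <chi_5*chi_1, chi_2> = (1/8)[1*(2)*conj(1) + 1*(-2)*conj(1) + 2*(0)*conj(1) + 2*(0)*conj(-1) + 2*(0)*conj(-1)]
      = (1/8)[(2) + (-2) + (0) + (0) + (0)] = 0/8 = 0
  <chi_5*chi_1, chi_3> = (1/8)[1*(2)*conj(1) + 1*(-2)*conj(1) + 2*(0)*conj(-1) + 2*(0)*conj(1) + 2*(0)*conj(-1)]
      = (1/8)[(2) + (-2) + (0) + (0) + (0)] = 0/8 = 0
  <chi_5*chi_1, chi_4> = (1/8)[1*(2)*conj(1) + 1*(-2)*conj(1) + 2*(0)*conj(-1) + 2*(0)*conj(-1) + 2*(0)*conj(1)]
      = (1/8)[(2) + (-2) + (0) + (0) + (0)] = 0/8 = 0
  <chi_5*chi_1, chi_5> = (1/8)[1*(2)*conj(2) + 1*(-2)*conj(-2) + 2*(0)*conj(0) + 2*(0)*conj(0) + 2*(0)*conj(0)]
      = (1/8)[(4) + (4) + (0) + (0) + (0)] = 8/8 = 1
Hence the multiplicities are chi_5: 1. Dimension check: dim(chi_5)*dim(chi_1) = 2*1 = 2 and sum (mult * dim) = 1*2 = 2.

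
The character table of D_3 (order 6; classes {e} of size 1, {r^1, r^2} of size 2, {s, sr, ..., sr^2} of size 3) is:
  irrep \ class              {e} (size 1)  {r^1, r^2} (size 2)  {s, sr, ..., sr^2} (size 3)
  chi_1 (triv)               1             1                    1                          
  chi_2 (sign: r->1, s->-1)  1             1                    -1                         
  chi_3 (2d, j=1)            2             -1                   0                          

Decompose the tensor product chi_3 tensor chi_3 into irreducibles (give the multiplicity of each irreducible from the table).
chi_3 tensor chi_3 = chi_1 + chi_2 + chi_3 (all other irreducibles have multiplicity 0).

Derivation: The character of a tensor product is the pointwise product (chi_3 * chi_3)(C) = chi_3(C) * chi_3(C):
  {e}: (2)*(2), {r^1, r^2}: (-1)*(-1), {s, sr, ..., sr^2}: (0)*(0)
so (chi_3 * chi_3) takes values
  {e} -> 4, {r^1, r^2} -> 1, {s, sr, ..., sr^2} -> 0.
Now take the inner product of this character with each irreducible chi from the table, <chi_3*chi_3, chi> = (1/6) sum_C |C| (chi_3*chi_3)(C) conj(chi(C)):
  <chi_3*chi_3, chi_1> = (1/6)[1*(4)*conj(1) + 2*(1)*conj(1) + 3*(0)*conj(1)]
      = (1/6)[(4) + (2) + (0)] = 6/6 = 1
  <chi_3*chi_3, chi_2> = (1/6)[1*(4)*conj(1) + 2*(1)*conj(1) + 3*(0)*conj(-1)]
      = (1/6)[(4) + (2) + (0)] = 6/6 = 1
  <chi_3*chi_3, chi_3> = (1/6)[1*(4)*conj(2) + 2*(1)*conj(-1) + 3*(0)*conj(0)]
      = (1/6)[(8) + (-2) + (0)] = 6/6 = 1
Hence the multiplicities are chi_1: 1, chi_2: 1, chi_3: 1. Dimension check: dim(chi_3)*dim(chi_3) = 2*2 = 4 and sum (mult * dim) = 1*1 + 1*1 + 1*2 = 4.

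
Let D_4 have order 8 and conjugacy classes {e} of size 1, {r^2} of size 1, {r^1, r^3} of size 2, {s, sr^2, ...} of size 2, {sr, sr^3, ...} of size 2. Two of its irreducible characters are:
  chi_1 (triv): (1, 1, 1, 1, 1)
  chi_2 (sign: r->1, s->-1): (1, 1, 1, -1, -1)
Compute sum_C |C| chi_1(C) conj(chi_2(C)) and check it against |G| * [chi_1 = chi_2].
Sum = 0; so <chi_1, chi_2> = 0 (distinct irreducibles are orthogonal).

Compute term by term over conjugacy classes (|C| * chi_1(C) * conj(chi_2(C))):
  1*(1)*conj(1) + 1*(1)*conj(1) + 2*(1)*conj(1) + 2*(1)*conj(-1) + 2*(1)*conj(-1)
  = (1) + (1) + (2) + (-2) + (-2)
  = 0.
Dividing by |G| = 8 gives 0/8 = 0, matching the row-orthogonality relation <chi_1, chi_2> = [chi_1 = chi_2].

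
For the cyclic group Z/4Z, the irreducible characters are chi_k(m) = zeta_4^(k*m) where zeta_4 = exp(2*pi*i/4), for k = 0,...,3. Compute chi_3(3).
chi_3(3) = zeta_4^9 = I

Working: chi_3(3) = zeta_4^(3*3) = zeta_4^9. Since zeta_4^4 = 1, this equals zeta_4^1 = exp(2*pi*i*1/4) = I.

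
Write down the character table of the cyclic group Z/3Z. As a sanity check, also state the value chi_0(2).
Character table of Z/3Z (irreps indexed chi_0,...,chi_2 with chi_k(m) = zeta_3^(k*m), zeta_3 = exp(2*pi*i/3)):
  irrep \ class  {0} (size 1)  {1} (size 1)    {2} (size 1)  
  chi_0          1             1               1             
  chi_1          1             exp(2*I*pi/3)   exp(-2*I*pi/3)
  chi_2          1             exp(-2*I*pi/3)  exp(2*I*pi/3) 

Spot check: chi_0(2) = zeta_3^(0*2) = zeta_3^0 = 1.

Details: Z/3Z is abelian, so all 3 irreducible complex representations are 1-dimensional. They are given by chi_k(m) = zeta_3^(k*m) for k = 0,...,2. Row orthogonality: sum_m chi_k(m) conj(chi_l(m)) = 3 * [k = l].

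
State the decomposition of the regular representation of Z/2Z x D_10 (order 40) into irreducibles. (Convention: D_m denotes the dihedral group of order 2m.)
Each irreducible V_i of dimension d_i appears with multiplicity d_i, i.e. rho_reg = (direct sum over all irreducibles V_i) d_i V_i. The irreducible dimensions for Z/2Z x D_10 are 1, 1, 1, 1, 1, 1, 1, 1, 2, 2, 2, 2, 2, 2, 2, 2: 8 irreducibles of dimension 1, each with multiplicity 1; 8 irreducibles of dimension 2, each with multiplicity 2. Total dimension 8*1*1 + 8*2*2 = 40 = |G|.

Why: General theorem: in the regular representation of a finite group G, each irreducible appears with multiplicity equal to its dimension. Check: dim(rho_reg) = sum d_i^2 = 1 + 1 + 1 + 1 + 1 + 1 + 1 + 1 + 4 + 4 + 4 + 4 + 4 + 4 + 4 + 4 = 40 = |G|.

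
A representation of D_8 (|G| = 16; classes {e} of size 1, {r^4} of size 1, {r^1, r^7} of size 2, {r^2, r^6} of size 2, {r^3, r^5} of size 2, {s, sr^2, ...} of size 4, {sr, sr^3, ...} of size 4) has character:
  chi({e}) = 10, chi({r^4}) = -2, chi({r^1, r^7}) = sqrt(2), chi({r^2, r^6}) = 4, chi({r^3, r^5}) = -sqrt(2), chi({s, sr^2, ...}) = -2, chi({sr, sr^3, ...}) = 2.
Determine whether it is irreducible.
Not irreducible (reducible): <chi, chi> = 11 > 1.

Working: <chi, chi> = (1/|G|) sum_C |C| * |chi(C)|^2 = (1/16)[1*|10|^2 + 1*|-2|^2 + 2*|sqrt(2)|^2 + 2*|4|^2 + 2*|-sqrt(2)|^2 + 4*|-2|^2 + 4*|2|^2]
  = (1/16)[(100) + (4) + (4) + (32) + (4) + (16) + (16)] = 176/16 = 11.
A character is irreducible iff <chi, chi> = 1, so this representation is reducible.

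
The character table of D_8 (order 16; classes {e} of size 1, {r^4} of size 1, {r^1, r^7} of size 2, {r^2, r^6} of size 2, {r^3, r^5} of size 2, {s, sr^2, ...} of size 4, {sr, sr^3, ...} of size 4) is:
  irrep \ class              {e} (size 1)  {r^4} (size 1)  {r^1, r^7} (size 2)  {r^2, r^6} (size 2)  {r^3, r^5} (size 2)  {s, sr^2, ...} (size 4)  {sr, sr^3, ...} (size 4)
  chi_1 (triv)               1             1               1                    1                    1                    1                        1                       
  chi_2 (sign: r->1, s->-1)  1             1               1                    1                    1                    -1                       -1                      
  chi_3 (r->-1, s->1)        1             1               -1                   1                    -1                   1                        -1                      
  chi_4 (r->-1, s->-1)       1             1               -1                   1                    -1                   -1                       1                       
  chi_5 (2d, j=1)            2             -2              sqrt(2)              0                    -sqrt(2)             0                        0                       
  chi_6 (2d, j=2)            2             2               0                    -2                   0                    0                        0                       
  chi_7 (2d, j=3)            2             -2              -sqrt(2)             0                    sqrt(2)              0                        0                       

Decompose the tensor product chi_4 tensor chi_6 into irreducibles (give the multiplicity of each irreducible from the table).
chi_4 tensor chi_6 = chi_6 (all other irreducibles have multiplicity 0).

Reasoning: The character of a tensor product is the pointwise product (chi_4 * chi_6)(C) = chi_4(C) * chi_6(C):
  {e}: (1)*(2), {r^4}: (1)*(2), {r^1, r^7}: (-1)*(0), {r^2, r^6}: (1)*(-2), {r^3, r^5}: (-1)*(0), {s, sr^2, ...}: (-1)*(0), {sr, sr^3, ...}: (1)*(0)
so (chi_4 * chi_6) takes values
  {e} -> 2, {r^4} -> 2, {r^1, r^7} -> 0, {r^2, r^6} -> -2, {r^3, r^5} -> 0, {s, sr^2, ...} -> 0, {sr, sr^3, ...} -> 0.
Now take the inner product of this character with each irreducible chi from the table, <chi_4*chi_6, chi> = (1/16) sum_C |C| (chi_4*chi_6)(C) conj(chi(C)):
  <chi_4*chi_6, chi_1> = (1/16)[1*(2)*conj(1) + 1*(2)*conj(1) + 2*(0)*conj(1) + 2*(-2)*conj(1) + 2*(0)*conj(1) + 4*(0)*conj(1) + 4*(0)*conj(1)]
      = (1/16)[(2) + (2) + (0) + (-4) + (0) + (0) + (0)] = 0/16 = 0
  <chi_4*chi_6, chi_2> = (1/16)[1*(2)*conj(1) + 1*(2)*conj(1) + 2*(0)*conj(1) + 2*(-2)*conj(1) + 2*(0)*conj(1) + 4*(0)*conj(-1) + 4*(0)*conj(-1)]
      = (1/16)[(2) + (2) + (0) + (-4) + (0) + (0) + (0)] = 0/16 = 0
  <chi_4*chi_6, chi_3> = (1/16)[1*(2)*conj(1) + 1*(2)*conj(1) + 2*(0)*conj(-1) + 2*(-2)*conj(1) + 2*(0)*conj(-1) + 4*(0)*conj(1) + 4*(0)*conj(-1)]
      = (1/16)[(2) + (2) + (0) + (-4) + (0) + (0) + (0)] = 0/16 = 0
  <chi_4*chi_6, chi_4> = (1/16)[1*(2)*conj(1) + 1*(2)*conj(1) + 2*(0)*conj(-1) + 2*(-2)*conj(1) + 2*(0)*conj(-1) + 4*(0)*conj(-1) + 4*(0)*conj(1)]
      = (1/16)[(2) + (2) + (0) + (-4) + (0) + (0) + (0)] = 0/16 = 0
  <chi_4*chi_6, chi_5> = (1/16)[1*(2)*conj(2) + 1*(2)*conj(-2) + 2*(0)*conj(sqrt(2)) + 2*(-2)*conj(0) + 2*(0)*conj(-sqrt(2)) + 4*(0)*conj(0) + 4*(0)*conj(0)]
      = (1/16)[(4) + (-4) + (0) + (0) + (0) + (0) + (0)] = 0/16 = 0
  <chi_4*chi_6, chi_6> = (1/16)[1*(2)*conj(2) + 1*(2)*conj(2) + 2*(0)*conj(0) + 2*(-2)*conj(-2) + 2*(0)*conj(0) + 4*(0)*conj(0) + 4*(0)*conj(0)]
      = (1/16)[(4) + (4) + (0) + (8) + (0) + (0) + (0)] = 16/16 = 1
  <chi_4*chi_6, chi_7> = (1/16)[1*(2)*conj(2) + 1*(2)*conj(-2) + 2*(0)*conj(-sqrt(2)) + 2*(-2)*conj(0) + 2*(0)*conj(sqrt(2)) + 4*(0)*conj(0) + 4*(0)*conj(0)]
      = (1/16)[(4) + (-4) + (0) + (0) + (0) + (0) + (0)] = 0/16 = 0
Hence the multiplicities are chi_6: 1. Dimension check: dim(chi_4)*dim(chi_6) = 1*2 = 2 and sum (mult * dim) = 1*2 = 2.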